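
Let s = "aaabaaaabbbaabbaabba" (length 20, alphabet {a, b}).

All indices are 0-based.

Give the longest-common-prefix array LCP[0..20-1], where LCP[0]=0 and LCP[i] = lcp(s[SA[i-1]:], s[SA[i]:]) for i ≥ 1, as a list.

rank | idx | suffix
   0 |  19 | a
   1 |   4 | aaaabbbaabbaabba
   2 |   0 | aaabaaaabbbaabbaabba
   3 |   5 | aaabbbaabbaabba
   4 |   1 | aabaaaabbbaabbaabba
   5 |  15 | aabba
   6 |  11 | aabbaabba
   7 |   6 | aabbbaabbaabba
   8 |   2 | abaaaabbbaabbaabba
   9 |  16 | abba
  10 |  12 | abbaabba
  11 |   7 | abbbaabbaabba
  12 |  18 | ba
  13 |   3 | baaaabbbaabbaabba
  14 |  14 | baabba
  15 |  10 | baabbaabba
  16 |  17 | bba
  17 |  13 | bbaabba
  18 |   9 | bbaabbaabba
  19 |   8 | bbbaabbaabba

SA = [19, 4, 0, 5, 1, 15, 11, 6, 2, 16, 12, 7, 18, 3, 14, 10, 17, 13, 9, 8]
rank  pair      lcp
   1  s[19:],s[4:]  1  'a'
   2  s[4:],s[0:]  3  'aaa'
   3  s[0:],s[5:]  4  'aaab'
   4  s[5:],s[1:]  2  'aa'
   5  s[1:],s[15:]  3  'aab'
   6  s[15:],s[11:]  5  'aabba'
   7  s[11:],s[6:]  4  'aabb'
   8  s[6:],s[2:]  1  'a'
   9  s[2:],s[16:]  2  'ab'
  10  s[16:],s[12:]  4  'abba'
  11  s[12:],s[7:]  3  'abb'
  12  s[7:],s[18:]  0  ''
  13  s[18:],s[3:]  2  'ba'
  14  s[3:],s[14:]  3  'baa'
  15  s[14:],s[10:]  6  'baabba'
  16  s[10:],s[17:]  1  'b'
  17  s[17:],s[13:]  3  'bba'
  18  s[13:],s[9:]  7  'bbaabba'
  19  s[9:],s[8:]  2  'bb'

[0, 1, 3, 4, 2, 3, 5, 4, 1, 2, 4, 3, 0, 2, 3, 6, 1, 3, 7, 2]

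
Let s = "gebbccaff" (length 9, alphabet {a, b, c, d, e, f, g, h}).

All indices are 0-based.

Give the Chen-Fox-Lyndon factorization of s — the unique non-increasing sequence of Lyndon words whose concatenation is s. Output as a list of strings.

emit factor 1: 'g' (i=0, period=1)
emit factor 2: 'e' (i=1, period=1)
emit factor 3: 'bbcc' (i=2, period=4)
emit factor 4: 'aff' (i=6, period=3)

["g", "e", "bbcc", "aff"]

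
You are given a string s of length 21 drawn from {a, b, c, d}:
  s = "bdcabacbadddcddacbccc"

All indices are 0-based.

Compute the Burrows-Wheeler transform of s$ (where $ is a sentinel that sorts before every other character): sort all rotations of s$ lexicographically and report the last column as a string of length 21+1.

ccbdbacc$cdaacbddbdcda

rank  rotation                last
    0  $bdcabacbadddcddacbccc  c
    1  abacbadddcddacbccc$bdc  c
    2  acbadddcddacbccc$bdcab  b
    3  acbccc$bdcabacbadddcdd  d
    4  adddcddacbccc$bdcabacb  b
    5  bacbadddcddacbccc$bdca  a
    6  badddcddacbccc$bdcabac  c
    7  bccc$bdcabacbadddcddac  c
    8  bdcabacbadddcddacbccc$  $
    9  c$bdcabacbadddcddacbcc  c
   10  cabacbadddcddacbccc$bd  d
   11  cbadddcddacbccc$bdcaba  a
   12  cbccc$bdcabacbadddcdda  a
   13  cc$bdcabacbadddcddacbc  c
   14  ccc$bdcabacbadddcddacb  b
   15  cddacbccc$bdcabacbaddd  d
   16  dacbccc$bdcabacbadddcd  d
   17  dcabacbadddcddacbccc$b  b
   18  dcddacbccc$bdcabacbadd  d
   19  ddacbccc$bdcabacbadddc  c
   20  ddcddacbccc$bdcabacbad  d
   21  dddcddacbccc$bdcabacba  a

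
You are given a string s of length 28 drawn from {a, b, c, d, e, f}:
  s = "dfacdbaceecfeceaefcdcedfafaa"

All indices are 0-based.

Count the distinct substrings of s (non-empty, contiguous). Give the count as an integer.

375

rank→(start, suffix):
  0 → (27, 'a')
  1 → (26, 'aa')
  2 → (2, 'acdbaceecfeceaefcdcedfafaa')
  3 → (6, 'aceecfeceaefcdcedfafaa')
  4 → (15, 'aefcdcedfafaa')
  5 → (24, 'afaa')
  6 → (5, 'baceecfeceaefcdcedfafaa')
  7 → (3, 'cdbaceecfeceaefcdcedfafaa')
  8 → (18, 'cdcedfafaa')
  9 → (13, 'ceaefcdcedfafaa')
  10 → (20, 'cedfafaa')
  11 → (7, 'ceecfeceaefcdcedfafaa')
  12 → (10, 'cfeceaefcdcedfafaa')
  13 → (4, 'dbaceecfeceaefcdcedfafaa')
  14 → (19, 'dcedfafaa')
  15 → (0, 'dfacdbaceecfeceaefcdcedfafaa')
  16 → (22, 'dfafaa')
  17 → (14, 'eaefcdcedfafaa')
  18 → (12, 'eceaefcdcedfafaa')
  19 → (9, 'ecfeceaefcdcedfafaa')
  20 → (21, 'edfafaa')
  21 → (8, 'eecfeceaefcdcedfafaa')
  22 → (16, 'efcdcedfafaa')
  23 → (25, 'faa')
  24 → (1, 'facdbaceecfeceaefcdcedfafaa')
  25 → (23, 'fafaa')
  26 → (17, 'fcdcedfafaa')
  27 → (11, 'feceaefcdcedfafaa')

SA = [27, 26, 2, 6, 15, 24, 5, 3, 18, 13, 20, 7, 10, 4, 19, 0, 22, 14, 12, 9, 21, 8, 16, 25, 1, 23, 17, 11]
rank  pair      lcp
   1  s[27:],s[26:]  1  'a'
   2  s[26:],s[2:]  1  'a'
   3  s[2:],s[6:]  2  'ac'
   4  s[6:],s[15:]  1  'a'
   5  s[15:],s[24:]  1  'a'
   6  s[24:],s[5:]  0  ''
   7  s[5:],s[3:]  0  ''
   8  s[3:],s[18:]  2  'cd'
   9  s[18:],s[13:]  1  'c'
  10  s[13:],s[20:]  2  'ce'
  11  s[20:],s[7:]  2  'ce'
  12  s[7:],s[10:]  1  'c'
  13  s[10:],s[4:]  0  ''
  14  s[4:],s[19:]  1  'd'
  15  s[19:],s[0:]  1  'd'
  16  s[0:],s[22:]  3  'dfa'
  17  s[22:],s[14:]  0  ''
  18  s[14:],s[12:]  1  'e'
  19  s[12:],s[9:]  2  'ec'
  20  s[9:],s[21:]  1  'e'
  21  s[21:],s[8:]  1  'e'
  22  s[8:],s[16:]  1  'e'
  23  s[16:],s[25:]  0  ''
  24  s[25:],s[1:]  2  'fa'
  25  s[1:],s[23:]  2  'fa'
  26  s[23:],s[17:]  1  'f'
  27  s[17:],s[11:]  1  'f'

n(n+1)/2 = 28·29/2 = 406
Σ LCP = 0 + 1 + 1 + 2 + 1 + 1 + 0 + 0 + 2 + 1 + 2 + 2 + 1 + 0 + 1 + 1 + 3 + 0 + 1 + 2 + 1 + 1 + 1 + 0 + 2 + 2 + 1 + 1 = 31
distinct = 406 − 31 = 375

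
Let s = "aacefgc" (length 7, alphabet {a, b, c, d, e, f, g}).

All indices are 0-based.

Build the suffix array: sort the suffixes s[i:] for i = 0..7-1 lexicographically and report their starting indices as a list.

[0, 1, 6, 2, 3, 4, 5]

rank→(start, suffix):
  0 → (0, 'aacefgc')
  1 → (1, 'acefgc')
  2 → (6, 'c')
  3 → (2, 'cefgc')
  4 → (3, 'efgc')
  5 → (4, 'fgc')
  6 → (5, 'gc')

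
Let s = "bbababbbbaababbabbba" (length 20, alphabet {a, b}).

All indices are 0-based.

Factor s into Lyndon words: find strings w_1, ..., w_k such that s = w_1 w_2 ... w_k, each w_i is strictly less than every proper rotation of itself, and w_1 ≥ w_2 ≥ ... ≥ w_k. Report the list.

emit factor 1: 'b' (i=0, period=1)
emit factor 2: 'b' (i=1, period=1)
emit factor 3: 'ababbbb' (i=2, period=7)
emit factor 4: 'aababbabbb' (i=9, period=10)
emit factor 5: 'a' (i=19, period=1)

["b", "b", "ababbbb", "aababbabbb", "a"]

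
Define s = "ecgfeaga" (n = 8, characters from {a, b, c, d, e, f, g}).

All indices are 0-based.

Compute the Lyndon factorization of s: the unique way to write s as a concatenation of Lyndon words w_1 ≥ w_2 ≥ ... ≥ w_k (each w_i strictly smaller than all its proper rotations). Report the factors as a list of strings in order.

emit factor 1: 'e' (i=0, period=1)
emit factor 2: 'cgfe' (i=1, period=4)
emit factor 3: 'ag' (i=5, period=2)
emit factor 4: 'a' (i=7, period=1)

["e", "cgfe", "ag", "a"]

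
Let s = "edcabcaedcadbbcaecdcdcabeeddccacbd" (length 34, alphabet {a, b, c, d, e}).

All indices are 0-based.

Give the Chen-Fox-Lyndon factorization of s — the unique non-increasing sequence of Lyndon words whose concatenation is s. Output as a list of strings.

["e", "d", "c", "abcaedcadbbcaecdcdcabeeddccacbd"]

emit factor 1: 'e' (i=0, period=1)
emit factor 2: 'd' (i=1, period=1)
emit factor 3: 'c' (i=2, period=1)
emit factor 4: 'abcaedcadbbcaecdcdcabeeddccacbd' (i=3, period=31)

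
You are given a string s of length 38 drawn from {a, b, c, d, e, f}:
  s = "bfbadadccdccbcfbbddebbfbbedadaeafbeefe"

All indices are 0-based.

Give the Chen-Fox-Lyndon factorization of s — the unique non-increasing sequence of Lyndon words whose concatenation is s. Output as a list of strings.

["bf", "b", "adadccdccbcfbbddebbfbbedadaeafbeefe"]

emit factor 1: 'bf' (i=0, period=2)
emit factor 2: 'b' (i=2, period=1)
emit factor 3: 'adadccdccbcfbbddebbfbbedadaeafbeefe' (i=3, period=35)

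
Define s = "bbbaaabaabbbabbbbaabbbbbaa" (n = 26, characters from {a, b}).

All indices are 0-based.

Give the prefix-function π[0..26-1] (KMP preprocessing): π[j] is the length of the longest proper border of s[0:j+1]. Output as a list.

[0, 1, 2, 0, 0, 0, 1, 0, 0, 1, 2, 3, 4, 1, 2, 3, 3, 4, 5, 1, 2, 3, 3, 3, 4, 5]

π[0] = 0
j=1 s[j]='b': π[1]=1 (border 'b')
j=2 s[j]='b': π[2]=2 (border 'bb')
j=3 s[j]='a': k: 2→1→0; π[3]=0 (border '')
j=4 s[j]='a': π[4]=0 (border '')
j=5 s[j]='a': π[5]=0 (border '')
j=6 s[j]='b': π[6]=1 (border 'b')
j=7 s[j]='a': k: 1→0; π[7]=0 (border '')
j=8 s[j]='a': π[8]=0 (border '')
j=9 s[j]='b': π[9]=1 (border 'b')
j=10 s[j]='b': π[10]=2 (border 'bb')
j=11 s[j]='b': π[11]=3 (border 'bbb')
j=12 s[j]='a': π[12]=4 (border 'bbba')
j=13 s[j]='b': k: 4→0; π[13]=1 (border 'b')
j=14 s[j]='b': π[14]=2 (border 'bb')
j=15 s[j]='b': π[15]=3 (border 'bbb')
j=16 s[j]='b': k: 3→2; π[16]=3 (border 'bbb')
j=17 s[j]='a': π[17]=4 (border 'bbba')
j=18 s[j]='a': π[18]=5 (border 'bbbaa')
j=19 s[j]='b': k: 5→0; π[19]=1 (border 'b')
j=20 s[j]='b': π[20]=2 (border 'bb')
j=21 s[j]='b': π[21]=3 (border 'bbb')
j=22 s[j]='b': k: 3→2; π[22]=3 (border 'bbb')
j=23 s[j]='b': k: 3→2; π[23]=3 (border 'bbb')
j=24 s[j]='a': π[24]=4 (border 'bbba')
j=25 s[j]='a': π[25]=5 (border 'bbbaa')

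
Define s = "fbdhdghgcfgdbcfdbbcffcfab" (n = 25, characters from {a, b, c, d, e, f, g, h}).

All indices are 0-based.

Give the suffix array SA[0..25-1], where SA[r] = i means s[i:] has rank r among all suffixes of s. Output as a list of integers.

[23, 24, 16, 12, 17, 1, 21, 13, 18, 8, 15, 11, 4, 2, 22, 0, 20, 14, 19, 9, 7, 10, 5, 3, 6]

rank→(start, suffix):
  0 → (23, 'ab')
  1 → (24, 'b')
  2 → (16, 'bbcffcfab')
  3 → (12, 'bcfdbbcffcfab')
  4 → (17, 'bcffcfab')
  5 → (1, 'bdhdghgcfgdbcfdbbcffcfab')
  6 → (21, 'cfab')
  7 → (13, 'cfdbbcffcfab')
  8 → (18, 'cffcfab')
  9 → (8, 'cfgdbcfdbbcffcfab')
  10 → (15, 'dbbcffcfab')
  11 → (11, 'dbcfdbbcffcfab')
  12 → (4, 'dghgcfgdbcfdbbcffcfab')
  13 → (2, 'dhdghgcfgdbcfdbbcffcfab')
  14 → (22, 'fab')
  15 → (0, 'fbdhdghgcfgdbcfdbbcffcfab')
  16 → (20, 'fcfab')
  17 → (14, 'fdbbcffcfab')
  18 → (19, 'ffcfab')
  19 → (9, 'fgdbcfdbbcffcfab')
  20 → (7, 'gcfgdbcfdbbcffcfab')
  21 → (10, 'gdbcfdbbcffcfab')
  22 → (5, 'ghgcfgdbcfdbbcffcfab')
  23 → (3, 'hdghgcfgdbcfdbbcffcfab')
  24 → (6, 'hgcfgdbcfdbbcffcfab')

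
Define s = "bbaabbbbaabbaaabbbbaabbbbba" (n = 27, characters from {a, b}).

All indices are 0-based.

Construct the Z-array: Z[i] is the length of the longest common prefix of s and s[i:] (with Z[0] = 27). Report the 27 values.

Z[0]=27
i=1: fresh scan; Z[1]=1 scan→box=[1,2)
i=2: fresh scan; Z[2]=0
i=3: fresh scan; Z[3]=0
i=4: fresh scan; Z[4]=2 scan→box=[4,6)
i=5: min(r-i=1, Z[1]=1)=1; Z[5]=2 scan→box=[5,7)
i=6: min(r-i=1, Z[1]=1)=1; Z[6]=6 scan→box=[6,12)
i=7: min(r-i=5, Z[1]=1)=1; Z[7]=1
i=8: min(r-i=4, Z[2]=0)=0; Z[8]=0
i=9: min(r-i=3, Z[3]=0)=0; Z[9]=0
i=10: min(r-i=2, Z[4]=2)=2; Z[10]=4 scan→box=[10,14)
i=11: min(r-i=3, Z[1]=1)=1; Z[11]=1
i=12: min(r-i=2, Z[2]=0)=0; Z[12]=0
i=13: min(r-i=1, Z[3]=0)=0; Z[13]=0
i=14: fresh scan; Z[14]=0
i=15: fresh scan; Z[15]=2 scan→box=[15,17)
i=16: min(r-i=1, Z[1]=1)=1; Z[16]=2 scan→box=[16,18)
i=17: min(r-i=1, Z[1]=1)=1; Z[17]=8 scan→box=[17,25)
i=18: min(r-i=7, Z[1]=1)=1; Z[18]=1
i=19: min(r-i=6, Z[2]=0)=0; Z[19]=0
i=20: min(r-i=5, Z[3]=0)=0; Z[20]=0
i=21: min(r-i=4, Z[4]=2)=2; Z[21]=2
i=22: min(r-i=3, Z[5]=2)=2; Z[22]=2
i=23: min(r-i=2, Z[6]=6)=2; Z[23]=2
i=24: min(r-i=1, Z[7]=1)=1; Z[24]=3 scan→box=[24,27)
i=25: min(r-i=2, Z[1]=1)=1; Z[25]=1
i=26: min(r-i=1, Z[2]=0)=0; Z[26]=0

[27, 1, 0, 0, 2, 2, 6, 1, 0, 0, 4, 1, 0, 0, 0, 2, 2, 8, 1, 0, 0, 2, 2, 2, 3, 1, 0]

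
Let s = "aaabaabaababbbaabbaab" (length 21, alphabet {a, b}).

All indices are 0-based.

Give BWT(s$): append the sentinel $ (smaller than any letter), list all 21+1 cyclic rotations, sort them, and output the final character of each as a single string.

rank  rotation                last
    0  $aaabaabaababbbaabbaab  b
    1  aaabaabaababbbaabbaab$  $
    2  aab$aaabaabaababbbaabb  b
    3  aabaabaababbbaabbaab$a  a
    4  aabaababbbaabbaab$aaab  b
    5  aababbbaabbaab$aaabaab  b
    6  aabbaab$aaabaabaababbb  b
    7  ab$aaabaabaababbbaabba  a
    8  abaabaababbbaabbaab$aa  a
    9  abaababbbaabbaab$aaaba  a
   10  ababbbaabbaab$aaabaaba  a
   11  abbaab$aaabaabaababbba  a
   12  abbbaabbaab$aaabaabaab  b
   13  b$aaabaabaababbbaabbaa  a
   14  baab$aaabaabaababbbaab  b
   15  baabaababbbaabbaab$aaa  a
   16  baababbbaabbaab$aaabaa  a
   17  baabbaab$aaabaabaababb  b
   18  babbbaabbaab$aaabaabaa  a
   19  bbaab$aaabaabaababbbaa  a
   20  bbaabbaab$aaabaabaabab  b
   21  bbbaabbaab$aaabaabaaba  a

b$babbbaaaaababaabaaba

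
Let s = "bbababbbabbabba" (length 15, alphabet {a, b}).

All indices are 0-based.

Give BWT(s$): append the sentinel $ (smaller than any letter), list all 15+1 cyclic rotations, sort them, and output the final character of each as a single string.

abbbbbbbbbaa$aba

rank  rotation          last
    0  $bbababbbabbabba  a
    1  a$bbababbbabbabb  b
    2  ababbbabbabba$bb  b
    3  abba$bbababbbabb  b
    4  abbabba$bbababbb  b
    5  abbbabbabba$bbab  b
    6  ba$bbababbbabbab  b
    7  bababbbabbabba$b  b
    8  babba$bbababbbab  b
    9  babbabba$bbababb  b
   10  babbbabbabba$bba  a
   11  bba$bbababbbabba  a
   12  bbababbbabbabba$  $
   13  bbabba$bbababbba  a
   14  bbabbabba$bbabab  b
   15  bbbabbabba$bbaba  a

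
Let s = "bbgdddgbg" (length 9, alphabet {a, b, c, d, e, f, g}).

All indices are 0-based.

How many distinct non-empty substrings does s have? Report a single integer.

rank→(start, suffix):
  0 → (0, 'bbgdddgbg')
  1 → (7, 'bg')
  2 → (1, 'bgdddgbg')
  3 → (3, 'dddgbg')
  4 → (4, 'ddgbg')
  5 → (5, 'dgbg')
  6 → (8, 'g')
  7 → (6, 'gbg')
  8 → (2, 'gdddgbg')

SA = [0, 7, 1, 3, 4, 5, 8, 6, 2]
i: (SA[i-1],SA[i]) lcp shared
  1: (0,7) 1 'b'
  2: (7,1) 2 'bg'
  3: (1,3) 0 ''
  4: (3,4) 2 'dd'
  5: (4,5) 1 'd'
  6: (5,8) 0 ''
  7: (8,6) 1 'g'
  8: (6,2) 1 'g'

n(n+1)/2 = 9·10/2 = 45
Σ LCP = 0 + 1 + 2 + 0 + 2 + 1 + 0 + 1 + 1 = 8
distinct = 45 − 8 = 37

37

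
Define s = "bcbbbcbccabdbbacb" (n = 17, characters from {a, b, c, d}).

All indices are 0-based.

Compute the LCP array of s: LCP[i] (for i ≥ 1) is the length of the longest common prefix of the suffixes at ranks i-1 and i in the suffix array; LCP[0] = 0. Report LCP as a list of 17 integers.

rank→(start, suffix):
  0 → (9, 'abdbbacb')
  1 → (14, 'acb')
  2 → (16, 'b')
  3 → (13, 'bacb')
  4 → (12, 'bbacb')
  5 → (2, 'bbbcbccabdbbacb')
  6 → (3, 'bbcbccabdbbacb')
  7 → (0, 'bcbbbcbccabdbbacb')
  8 → (4, 'bcbccabdbbacb')
  9 → (6, 'bccabdbbacb')
  10 → (10, 'bdbbacb')
  11 → (8, 'cabdbbacb')
  12 → (15, 'cb')
  13 → (1, 'cbbbcbccabdbbacb')
  14 → (5, 'cbccabdbbacb')
  15 → (7, 'ccabdbbacb')
  16 → (11, 'dbbacb')

SA = [9, 14, 16, 13, 12, 2, 3, 0, 4, 6, 10, 8, 15, 1, 5, 7, 11]
i: (SA[i-1],SA[i]) lcp shared
  1: (9,14) 1 'a'
  2: (14,16) 0 ''
  3: (16,13) 1 'b'
  4: (13,12) 1 'b'
  5: (12,2) 2 'bb'
  6: (2,3) 2 'bb'
  7: (3,0) 1 'b'
  8: (0,4) 3 'bcb'
  9: (4,6) 2 'bc'
  10: (6,10) 1 'b'
  11: (10,8) 0 ''
  12: (8,15) 1 'c'
  13: (15,1) 2 'cb'
  14: (1,5) 2 'cb'
  15: (5,7) 1 'c'
  16: (7,11) 0 ''

[0, 1, 0, 1, 1, 2, 2, 1, 3, 2, 1, 0, 1, 2, 2, 1, 0]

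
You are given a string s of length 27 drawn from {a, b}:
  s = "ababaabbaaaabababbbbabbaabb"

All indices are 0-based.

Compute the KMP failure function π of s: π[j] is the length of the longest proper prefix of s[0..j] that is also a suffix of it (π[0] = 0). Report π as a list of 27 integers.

π[0] = 0
j=1 s[j]='b': π[1]=0 (border '')
j=2 s[j]='a': π[2]=1 (border 'a')
j=3 s[j]='b': π[3]=2 (border 'ab')
j=4 s[j]='a': π[4]=3 (border 'aba')
j=5 s[j]='a': k: 3→1→0; π[5]=1 (border 'a')
j=6 s[j]='b': π[6]=2 (border 'ab')
j=7 s[j]='b': k: 2→0; π[7]=0 (border '')
j=8 s[j]='a': π[8]=1 (border 'a')
j=9 s[j]='a': k: 1→0; π[9]=1 (border 'a')
j=10 s[j]='a': k: 1→0; π[10]=1 (border 'a')
j=11 s[j]='a': k: 1→0; π[11]=1 (border 'a')
j=12 s[j]='b': π[12]=2 (border 'ab')
j=13 s[j]='a': π[13]=3 (border 'aba')
j=14 s[j]='b': π[14]=4 (border 'abab')
j=15 s[j]='a': π[15]=5 (border 'ababa')
j=16 s[j]='b': k: 5→3; π[16]=4 (border 'abab')
j=17 s[j]='b': k: 4→2→0; π[17]=0 (border '')
j=18 s[j]='b': π[18]=0 (border '')
j=19 s[j]='b': π[19]=0 (border '')
j=20 s[j]='a': π[20]=1 (border 'a')
j=21 s[j]='b': π[21]=2 (border 'ab')
j=22 s[j]='b': k: 2→0; π[22]=0 (border '')
j=23 s[j]='a': π[23]=1 (border 'a')
j=24 s[j]='a': k: 1→0; π[24]=1 (border 'a')
j=25 s[j]='b': π[25]=2 (border 'ab')
j=26 s[j]='b': k: 2→0; π[26]=0 (border '')

[0, 0, 1, 2, 3, 1, 2, 0, 1, 1, 1, 1, 2, 3, 4, 5, 4, 0, 0, 0, 1, 2, 0, 1, 1, 2, 0]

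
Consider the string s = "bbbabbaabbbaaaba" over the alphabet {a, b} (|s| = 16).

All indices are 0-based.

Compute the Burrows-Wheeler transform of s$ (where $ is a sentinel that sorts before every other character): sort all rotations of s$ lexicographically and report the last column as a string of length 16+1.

rank  rotation           last
    0  $bbbabbaabbbaaaba  a
    1  a$bbbabbaabbbaaab  b
    2  aaaba$bbbabbaabbb  b
    3  aaba$bbbabbaabbba  a
    4  aabbbaaaba$bbbabb  b
    5  aba$bbbabbaabbbaa  a
    6  abbaabbbaaaba$bbb  b
    7  abbbaaaba$bbbabba  a
    8  ba$bbbabbaabbbaaa  a
    9  baaaba$bbbabbaabb  b
   10  baabbbaaaba$bbbab  b
   11  babbaabbbaaaba$bb  b
   12  bbaaaba$bbbabbaab  b
   13  bbaabbbaaaba$bbba  a
   14  bbabbaabbbaaaba$b  b
   15  bbbaaaba$bbbabbaa  a
   16  bbbabbaabbbaaaba$  $

abbababaabbbbaba$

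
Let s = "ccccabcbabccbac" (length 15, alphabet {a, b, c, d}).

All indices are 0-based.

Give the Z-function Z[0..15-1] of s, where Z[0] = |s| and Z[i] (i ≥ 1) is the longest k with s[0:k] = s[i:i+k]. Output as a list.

[15, 3, 2, 1, 0, 0, 1, 0, 0, 0, 2, 1, 0, 0, 1]

Z[0]=15
i=1: i≥r, start 0; Z[1]=3 extend→box=[1,4)
i=2: min(r-i=2, Z[1]=3)=2; Z[2]=2
i=3: min(r-i=1, Z[2]=2)=1; Z[3]=1
i=4: i≥r, start 0; Z[4]=0
i=5: i≥r, start 0; Z[5]=0
i=6: i≥r, start 0; Z[6]=1 extend→box=[6,7)
i=7: i≥r, start 0; Z[7]=0
i=8: i≥r, start 0; Z[8]=0
i=9: i≥r, start 0; Z[9]=0
i=10: i≥r, start 0; Z[10]=2 extend→box=[10,12)
i=11: min(r-i=1, Z[1]=3)=1; Z[11]=1
i=12: i≥r, start 0; Z[12]=0
i=13: i≥r, start 0; Z[13]=0
i=14: i≥r, start 0; Z[14]=1 extend→box=[14,15)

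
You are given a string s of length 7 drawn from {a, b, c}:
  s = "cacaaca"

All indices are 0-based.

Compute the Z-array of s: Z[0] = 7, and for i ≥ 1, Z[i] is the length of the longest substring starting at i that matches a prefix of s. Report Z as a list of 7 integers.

Z[0]=7
i=1: outside box; Z[1]=0
i=2: outside box; Z[2]=2 grow→box=[2,4)
i=3: min(r-i=1, Z[1]=0)=0; Z[3]=0
i=4: outside box; Z[4]=0
i=5: outside box; Z[5]=2 grow→box=[5,7)
i=6: min(r-i=1, Z[1]=0)=0; Z[6]=0

[7, 0, 2, 0, 0, 2, 0]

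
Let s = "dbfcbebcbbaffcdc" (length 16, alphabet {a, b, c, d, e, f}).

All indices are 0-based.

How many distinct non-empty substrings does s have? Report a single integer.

rank | idx | suffix
   0 |  10 | affcdc
   1 |   9 | baffcdc
   2 |   8 | bbaffcdc
   3 |   6 | bcbbaffcdc
   4 |   4 | bebcbbaffcdc
   5 |   1 | bfcbebcbbaffcdc
   6 |  15 | c
   7 |   7 | cbbaffcdc
   8 |   3 | cbebcbbaffcdc
   9 |  13 | cdc
  10 |   0 | dbfcbebcbbaffcdc
  11 |  14 | dc
  12 |   5 | ebcbbaffcdc
  13 |   2 | fcbebcbbaffcdc
  14 |  12 | fcdc
  15 |  11 | ffcdc

SA = [10, 9, 8, 6, 4, 1, 15, 7, 3, 13, 0, 14, 5, 2, 12, 11]
[i] adj suffixes → lcp
  [1] 10/9 → 0 ('')
  [2] 9/8 → 1 ('b')
  [3] 8/6 → 1 ('b')
  [4] 6/4 → 1 ('b')
  [5] 4/1 → 1 ('b')
  [6] 1/15 → 0 ('')
  [7] 15/7 → 1 ('c')
  [8] 7/3 → 2 ('cb')
  [9] 3/13 → 1 ('c')
  [10] 13/0 → 0 ('')
  [11] 0/14 → 1 ('d')
  [12] 14/5 → 0 ('')
  [13] 5/2 → 0 ('')
  [14] 2/12 → 2 ('fc')
  [15] 12/11 → 1 ('f')

n(n+1)/2 = 16·17/2 = 136
Σ LCP = 0 + 0 + 1 + 1 + 1 + 1 + 0 + 1 + 2 + 1 + 0 + 1 + 0 + 0 + 2 + 1 = 12
distinct = 136 − 12 = 124

124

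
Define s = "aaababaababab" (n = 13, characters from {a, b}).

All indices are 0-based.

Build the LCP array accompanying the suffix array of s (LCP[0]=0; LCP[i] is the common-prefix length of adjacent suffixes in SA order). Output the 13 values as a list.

sorted suffixes:
  #0 SA[0]=0  'aaababaababab'
  #1 SA[1]=1  'aababaababab'
  #2 SA[2]=6  'aababab'
  #3 SA[3]=11  'ab'
  #4 SA[4]=4  'abaababab'
  #5 SA[5]=9  'abab'
  #6 SA[6]=2  'ababaababab'
  #7 SA[7]=7  'ababab'
  #8 SA[8]=12  'b'
  #9 SA[9]=5  'baababab'
  #10 SA[10]=10  'bab'
  #11 SA[11]=3  'babaababab'
  #12 SA[12]=8  'babab'

SA = [0, 1, 6, 11, 4, 9, 2, 7, 12, 5, 10, 3, 8]
[i] adj suffixes → lcp
  [1] 0/1 → 2 ('aa')
  [2] 1/6 → 6 ('aababa')
  [3] 6/11 → 1 ('a')
  [4] 11/4 → 2 ('ab')
  [5] 4/9 → 3 ('aba')
  [6] 9/2 → 4 ('abab')
  [7] 2/7 → 5 ('ababa')
  [8] 7/12 → 0 ('')
  [9] 12/5 → 1 ('b')
  [10] 5/10 → 2 ('ba')
  [11] 10/3 → 3 ('bab')
  [12] 3/8 → 4 ('baba')

[0, 2, 6, 1, 2, 3, 4, 5, 0, 1, 2, 3, 4]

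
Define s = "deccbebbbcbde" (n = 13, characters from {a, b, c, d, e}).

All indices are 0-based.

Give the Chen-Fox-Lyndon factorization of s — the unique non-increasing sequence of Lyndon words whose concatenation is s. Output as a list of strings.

["de", "c", "c", "be", "bbbcbde"]

emit factor 1: 'de' (i=0, period=2)
emit factor 2: 'c' (i=2, period=1)
emit factor 3: 'c' (i=3, period=1)
emit factor 4: 'be' (i=4, period=2)
emit factor 5: 'bbbcbde' (i=6, period=7)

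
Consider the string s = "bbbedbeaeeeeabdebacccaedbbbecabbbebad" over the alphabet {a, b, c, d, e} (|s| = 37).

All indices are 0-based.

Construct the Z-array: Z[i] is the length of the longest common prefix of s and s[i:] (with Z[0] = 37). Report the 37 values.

[37, 2, 1, 0, 0, 1, 0, 0, 0, 0, 0, 0, 0, 1, 0, 0, 1, 0, 0, 0, 0, 0, 0, 0, 4, 2, 1, 0, 0, 0, 4, 2, 1, 0, 1, 0, 0]

Z[0]=37
i=1: fresh scan; Z[1]=2 scan→box=[1,3)
i=2: min(r-i=1, Z[1]=2)=1; Z[2]=1
i=3: fresh scan; Z[3]=0
i=4: fresh scan; Z[4]=0
i=5: fresh scan; Z[5]=1 scan→box=[5,6)
i=6: fresh scan; Z[6]=0
i=7: fresh scan; Z[7]=0
i=8: fresh scan; Z[8]=0
i=9: fresh scan; Z[9]=0
i=10: fresh scan; Z[10]=0
i=11: fresh scan; Z[11]=0
i=12: fresh scan; Z[12]=0
i=13: fresh scan; Z[13]=1 scan→box=[13,14)
i=14: fresh scan; Z[14]=0
i=15: fresh scan; Z[15]=0
i=16: fresh scan; Z[16]=1 scan→box=[16,17)
i=17: fresh scan; Z[17]=0
i=18: fresh scan; Z[18]=0
i=19: fresh scan; Z[19]=0
i=20: fresh scan; Z[20]=0
i=21: fresh scan; Z[21]=0
i=22: fresh scan; Z[22]=0
i=23: fresh scan; Z[23]=0
i=24: fresh scan; Z[24]=4 scan→box=[24,28)
i=25: min(r-i=3, Z[1]=2)=2; Z[25]=2
i=26: min(r-i=2, Z[2]=1)=1; Z[26]=1
i=27: min(r-i=1, Z[3]=0)=0; Z[27]=0
i=28: fresh scan; Z[28]=0
i=29: fresh scan; Z[29]=0
i=30: fresh scan; Z[30]=4 scan→box=[30,34)
i=31: min(r-i=3, Z[1]=2)=2; Z[31]=2
i=32: min(r-i=2, Z[2]=1)=1; Z[32]=1
i=33: min(r-i=1, Z[3]=0)=0; Z[33]=0
i=34: fresh scan; Z[34]=1 scan→box=[34,35)
i=35: fresh scan; Z[35]=0
i=36: fresh scan; Z[36]=0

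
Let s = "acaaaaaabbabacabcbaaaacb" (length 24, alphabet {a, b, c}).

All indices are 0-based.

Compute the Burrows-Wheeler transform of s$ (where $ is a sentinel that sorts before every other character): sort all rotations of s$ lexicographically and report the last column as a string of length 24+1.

bcaabaaaabac$baccbaaaaaab

rank  rotation                   last
    0  $acaaaaaabbabacabcbaaaacb  b
    1  aaaaaabbabacabcbaaaacb$ac  c
    2  aaaaabbabacabcbaaaacb$aca  a
    3  aaaabbabacabcbaaaacb$acaa  a
    4  aaaacb$acaaaaaabbabacabcb  b
    5  aaabbabacabcbaaaacb$acaaa  a
    6  aaacb$acaaaaaabbabacabcba  a
    7  aabbabacabcbaaaacb$acaaaa  a
    8  aacb$acaaaaaabbabacabcbaa  a
    9  abacabcbaaaacb$acaaaaaabb  b
   10  abbabacabcbaaaacb$acaaaaa  a
   11  abcbaaaacb$acaaaaaabbabac  c
   12  acaaaaaabbabacabcbaaaacb$  $
   13  acabcbaaaacb$acaaaaaabbab  b
   14  acb$acaaaaaabbabacabcbaaa  a
   15  b$acaaaaaabbabacabcbaaaac  c
   16  baaaacb$acaaaaaabbabacabc  c
   17  babacabcbaaaacb$acaaaaaab  b
   18  bacabcbaaaacb$acaaaaaabba  a
   19  bbabacabcbaaaacb$acaaaaaa  a
   20  bcbaaaacb$acaaaaaabbabaca  a
   21  caaaaaabbabacabcbaaaacb$a  a
   22  cabcbaaaacb$acaaaaaabbaba  a
   23  cb$acaaaaaabbabacabcbaaaa  a
   24  cbaaaacb$acaaaaaabbabacab  b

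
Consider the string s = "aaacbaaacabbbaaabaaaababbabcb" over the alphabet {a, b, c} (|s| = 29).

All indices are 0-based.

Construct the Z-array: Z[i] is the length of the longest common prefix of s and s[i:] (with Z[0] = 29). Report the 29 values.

[29, 2, 1, 0, 0, 4, 2, 1, 0, 1, 0, 0, 0, 3, 2, 1, 0, 3, 3, 2, 1, 0, 1, 0, 0, 1, 0, 0, 0]

Z[0]=29
i=1: fresh scan; Z[1]=2 extend→box=[1,3)
i=2: min(r-i=1, Z[1]=2)=1; Z[2]=1
i=3: fresh scan; Z[3]=0
i=4: fresh scan; Z[4]=0
i=5: fresh scan; Z[5]=4 extend→box=[5,9)
i=6: min(r-i=3, Z[1]=2)=2; Z[6]=2
i=7: min(r-i=2, Z[2]=1)=1; Z[7]=1
i=8: min(r-i=1, Z[3]=0)=0; Z[8]=0
i=9: fresh scan; Z[9]=1 extend→box=[9,10)
i=10: fresh scan; Z[10]=0
i=11: fresh scan; Z[11]=0
i=12: fresh scan; Z[12]=0
i=13: fresh scan; Z[13]=3 extend→box=[13,16)
i=14: min(r-i=2, Z[1]=2)=2; Z[14]=2
i=15: min(r-i=1, Z[2]=1)=1; Z[15]=1
i=16: fresh scan; Z[16]=0
i=17: fresh scan; Z[17]=3 extend→box=[17,20)
i=18: min(r-i=2, Z[1]=2)=2; Z[18]=3 extend→box=[18,21)
i=19: min(r-i=2, Z[1]=2)=2; Z[19]=2
i=20: min(r-i=1, Z[2]=1)=1; Z[20]=1
i=21: fresh scan; Z[21]=0
i=22: fresh scan; Z[22]=1 extend→box=[22,23)
i=23: fresh scan; Z[23]=0
i=24: fresh scan; Z[24]=0
i=25: fresh scan; Z[25]=1 extend→box=[25,26)
i=26: fresh scan; Z[26]=0
i=27: fresh scan; Z[27]=0
i=28: fresh scan; Z[28]=0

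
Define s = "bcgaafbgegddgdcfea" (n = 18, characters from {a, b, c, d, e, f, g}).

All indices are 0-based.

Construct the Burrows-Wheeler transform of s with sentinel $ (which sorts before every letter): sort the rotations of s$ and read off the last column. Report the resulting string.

rank  rotation             last
    0  $bcgaafbgegddgdcfea  a
    1  a$bcgaafbgegddgdcfe  e
    2  aafbgegddgdcfea$bcg  g
    3  afbgegddgdcfea$bcga  a
    4  bcgaafbgegddgdcfea$  $
    5  bgegddgdcfea$bcgaaf  f
    6  cfea$bcgaafbgegddgd  d
    7  cgaafbgegddgdcfea$b  b
    8  dcfea$bcgaafbgegddg  g
    9  ddgdcfea$bcgaafbgeg  g
   10  dgdcfea$bcgaafbgegd  d
   11  ea$bcgaafbgegddgdcf  f
   12  egddgdcfea$bcgaafbg  g
   13  fbgegddgdcfea$bcgaa  a
   14  fea$bcgaafbgegddgdc  c
   15  gaafbgegddgdcfea$bc  c
   16  gdcfea$bcgaafbgegdd  d
   17  gddgdcfea$bcgaafbge  e
   18  gegddgdcfea$bcgaafb  b

aega$fdbggdfgaccdeb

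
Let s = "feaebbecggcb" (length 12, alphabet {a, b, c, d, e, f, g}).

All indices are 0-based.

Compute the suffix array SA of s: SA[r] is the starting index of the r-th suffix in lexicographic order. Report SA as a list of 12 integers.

[2, 11, 4, 5, 10, 7, 1, 3, 6, 0, 9, 8]

rank | idx | suffix
   0 |   2 | aebbecggcb
   1 |  11 | b
   2 |   4 | bbecggcb
   3 |   5 | becggcb
   4 |  10 | cb
   5 |   7 | cggcb
   6 |   1 | eaebbecggcb
   7 |   3 | ebbecggcb
   8 |   6 | ecggcb
   9 |   0 | feaebbecggcb
  10 |   9 | gcb
  11 |   8 | ggcb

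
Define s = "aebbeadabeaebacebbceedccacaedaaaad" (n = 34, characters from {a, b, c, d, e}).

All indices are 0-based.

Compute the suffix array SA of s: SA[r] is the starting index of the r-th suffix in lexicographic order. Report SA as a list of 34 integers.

[29, 30, 31, 7, 24, 13, 32, 5, 10, 0, 26, 12, 16, 2, 17, 3, 8, 23, 25, 22, 14, 18, 33, 28, 6, 21, 4, 9, 11, 15, 1, 27, 20, 19]

rank→(start, suffix):
  0 → (29, 'aaaad')
  1 → (30, 'aaad')
  2 → (31, 'aad')
  3 → (7, 'abeaebacebbceedccacaedaaaad')
  4 → (24, 'acaedaaaad')
  5 → (13, 'acebbceedccacaedaaaad')
  6 → (32, 'ad')
  7 → (5, 'adabeaebacebbceedccacaedaaaad')
  8 → (10, 'aebacebbceedccacaedaaaad')
  9 → (0, 'aebbeadabeaebacebbceedccacaedaaaad')
  10 → (26, 'aedaaaad')
  11 → (12, 'bacebbceedccacaedaaaad')
  12 → (16, 'bbceedccacaedaaaad')
  13 → (2, 'bbeadabeaebacebbceedccacaedaaaad')
  14 → (17, 'bceedccacaedaaaad')
  15 → (3, 'beadabeaebacebbceedccacaedaaaad')
  16 → (8, 'beaebacebbceedccacaedaaaad')
  17 → (23, 'cacaedaaaad')
  18 → (25, 'caedaaaad')
  19 → (22, 'ccacaedaaaad')
  20 → (14, 'cebbceedccacaedaaaad')
  21 → (18, 'ceedccacaedaaaad')
  22 → (33, 'd')
  23 → (28, 'daaaad')
  24 → (6, 'dabeaebacebbceedccacaedaaaad')
  25 → (21, 'dccacaedaaaad')
  26 → (4, 'eadabeaebacebbceedccacaedaaaad')
  27 → (9, 'eaebacebbceedccacaedaaaad')
  28 → (11, 'ebacebbceedccacaedaaaad')
  29 → (15, 'ebbceedccacaedaaaad')
  30 → (1, 'ebbeadabeaebacebbceedccacaedaaaad')
  31 → (27, 'edaaaad')
  32 → (20, 'edccacaedaaaad')
  33 → (19, 'eedccacaedaaaad')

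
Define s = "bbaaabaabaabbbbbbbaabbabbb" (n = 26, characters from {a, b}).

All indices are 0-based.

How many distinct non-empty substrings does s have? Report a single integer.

273

rank | idx | suffix
   0 |   2 | aaabaabaabbbbbbbaabbabbb
   1 |   3 | aabaabaabbbbbbbaabbabbb
   2 |   6 | aabaabbbbbbbaabbabbb
   3 |  18 | aabbabbb
   4 |   9 | aabbbbbbbaabbabbb
   5 |   4 | abaabaabbbbbbbaabbabbb
   6 |   7 | abaabbbbbbbaabbabbb
   7 |  19 | abbabbb
   8 |  22 | abbb
   9 |  10 | abbbbbbbaabbabbb
  10 |  25 | b
  11 |   1 | baaabaabaabbbbbbbaabbabbb
  12 |   5 | baabaabbbbbbbaabbabbb
  13 |  17 | baabbabbb
  14 |   8 | baabbbbbbbaabbabbb
  15 |  21 | babbb
  16 |  24 | bb
  17 |   0 | bbaaabaabaabbbbbbbaabbabbb
  18 |  16 | bbaabbabbb
  19 |  20 | bbabbb
  20 |  23 | bbb
  21 |  15 | bbbaabbabbb
  22 |  14 | bbbbaabbabbb
  23 |  13 | bbbbbaabbabbb
  24 |  12 | bbbbbbaabbabbb
  25 |  11 | bbbbbbbaabbabbb

SA = [2, 3, 6, 18, 9, 4, 7, 19, 22, 10, 25, 1, 5, 17, 8, 21, 24, 0, 16, 20, 23, 15, 14, 13, 12, 11]
rank  pair      lcp
   1  s[2:],s[3:]  2  'aa'
   2  s[3:],s[6:]  6  'aabaab'
   3  s[6:],s[18:]  3  'aab'
   4  s[18:],s[9:]  4  'aabb'
   5  s[9:],s[4:]  1  'a'
   6  s[4:],s[7:]  5  'abaab'
   7  s[7:],s[19:]  2  'ab'
   8  s[19:],s[22:]  3  'abb'
   9  s[22:],s[10:]  4  'abbb'
  10  s[10:],s[25:]  0  ''
  11  s[25:],s[1:]  1  'b'
  12  s[1:],s[5:]  3  'baa'
  13  s[5:],s[17:]  4  'baab'
  14  s[17:],s[8:]  5  'baabb'
  15  s[8:],s[21:]  2  'ba'
  16  s[21:],s[24:]  1  'b'
  17  s[24:],s[0:]  2  'bb'
  18  s[0:],s[16:]  4  'bbaa'
  19  s[16:],s[20:]  3  'bba'
  20  s[20:],s[23:]  2  'bb'
  21  s[23:],s[15:]  3  'bbb'
  22  s[15:],s[14:]  3  'bbb'
  23  s[14:],s[13:]  4  'bbbb'
  24  s[13:],s[12:]  5  'bbbbb'
  25  s[12:],s[11:]  6  'bbbbbb'

n(n+1)/2 = 26·27/2 = 351
Σ LCP = 0 + 2 + 6 + 3 + 4 + 1 + 5 + 2 + 3 + 4 + 0 + 1 + 3 + 4 + 5 + 2 + 1 + 2 + 4 + 3 + 2 + 3 + 3 + 4 + 5 + 6 = 78
distinct = 351 − 78 = 273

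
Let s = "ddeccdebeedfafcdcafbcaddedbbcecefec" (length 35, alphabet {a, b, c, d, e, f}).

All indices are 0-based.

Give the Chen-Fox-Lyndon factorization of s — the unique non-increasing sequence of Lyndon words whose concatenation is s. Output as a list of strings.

emit factor 1: 'dde' (i=0, period=3)
emit factor 2: 'ccde' (i=3, period=4)
emit factor 3: 'beedf' (i=7, period=5)
emit factor 4: 'afcdc' (i=12, period=5)
emit factor 5: 'afbc' (i=17, period=4)
emit factor 6: 'addedbbcecefec' (i=21, period=14)

["dde", "ccde", "beedf", "afcdc", "afbc", "addedbbcecefec"]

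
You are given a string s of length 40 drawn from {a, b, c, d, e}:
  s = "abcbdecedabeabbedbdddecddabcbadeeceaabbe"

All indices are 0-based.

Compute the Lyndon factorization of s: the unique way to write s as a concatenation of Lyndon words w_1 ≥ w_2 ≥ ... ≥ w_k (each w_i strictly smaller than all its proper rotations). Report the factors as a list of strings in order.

emit factor 1: 'abcbdecedabe' (i=0, period=12)
emit factor 2: 'abbedbdddecddabcbadeece' (i=12, period=23)
emit factor 3: 'aabbe' (i=35, period=5)

["abcbdecedabe", "abbedbdddecddabcbadeece", "aabbe"]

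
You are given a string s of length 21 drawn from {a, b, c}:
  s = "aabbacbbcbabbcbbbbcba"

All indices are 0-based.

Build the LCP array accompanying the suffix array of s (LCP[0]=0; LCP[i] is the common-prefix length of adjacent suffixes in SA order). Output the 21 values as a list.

rank | idx | suffix
   0 |  20 | a
   1 |   0 | aabbacbbcbabbcbbbbcba
   2 |   1 | abbacbbcbabbcbbbbcba
   3 |  10 | abbcbbbbcba
   4 |   4 | acbbcbabbcbbbbcba
   5 |  19 | ba
   6 |   9 | babbcbbbbcba
   7 |   3 | bacbbcbabbcbbbbcba
   8 |   2 | bbacbbcbabbcbbbbcba
   9 |  14 | bbbbcba
  10 |  15 | bbbcba
  11 |  16 | bbcba
  12 |   6 | bbcbabbcbbbbcba
  13 |  11 | bbcbbbbcba
  14 |  17 | bcba
  15 |   7 | bcbabbcbbbbcba
  16 |  12 | bcbbbbcba
  17 |  18 | cba
  18 |   8 | cbabbcbbbbcba
  19 |  13 | cbbbbcba
  20 |   5 | cbbcbabbcbbbbcba

SA = [20, 0, 1, 10, 4, 19, 9, 3, 2, 14, 15, 16, 6, 11, 17, 7, 12, 18, 8, 13, 5]
[i] adj suffixes → lcp
  [1] 20/0 → 1 ('a')
  [2] 0/1 → 1 ('a')
  [3] 1/10 → 3 ('abb')
  [4] 10/4 → 1 ('a')
  [5] 4/19 → 0 ('')
  [6] 19/9 → 2 ('ba')
  [7] 9/3 → 2 ('ba')
  [8] 3/2 → 1 ('b')
  [9] 2/14 → 2 ('bb')
  [10] 14/15 → 3 ('bbb')
  [11] 15/16 → 2 ('bb')
  [12] 16/6 → 5 ('bbcba')
  [13] 6/11 → 4 ('bbcb')
  [14] 11/17 → 1 ('b')
  [15] 17/7 → 4 ('bcba')
  [16] 7/12 → 3 ('bcb')
  [17] 12/18 → 0 ('')
  [18] 18/8 → 3 ('cba')
  [19] 8/13 → 2 ('cb')
  [20] 13/5 → 3 ('cbb')

[0, 1, 1, 3, 1, 0, 2, 2, 1, 2, 3, 2, 5, 4, 1, 4, 3, 0, 3, 2, 3]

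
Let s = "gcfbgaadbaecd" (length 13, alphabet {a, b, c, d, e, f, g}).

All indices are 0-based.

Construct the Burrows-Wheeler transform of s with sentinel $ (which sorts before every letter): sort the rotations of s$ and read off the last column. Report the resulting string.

dgabdfegcaacb$

rank  rotation        last
    0  $gcfbgaadbaecd  d
    1  aadbaecd$gcfbg  g
    2  adbaecd$gcfbga  a
    3  aecd$gcfbgaadb  b
    4  baecd$gcfbgaad  d
    5  bgaadbaecd$gcf  f
    6  cd$gcfbgaadbae  e
    7  cfbgaadbaecd$g  g
    8  d$gcfbgaadbaec  c
    9  dbaecd$gcfbgaa  a
   10  ecd$gcfbgaadba  a
   11  fbgaadbaecd$gc  c
   12  gaadbaecd$gcfb  b
   13  gcfbgaadbaecd$  $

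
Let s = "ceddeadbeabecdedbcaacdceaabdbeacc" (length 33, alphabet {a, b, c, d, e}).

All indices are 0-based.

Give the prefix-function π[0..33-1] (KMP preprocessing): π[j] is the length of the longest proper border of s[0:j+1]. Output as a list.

[0, 0, 0, 0, 0, 0, 0, 0, 0, 0, 0, 0, 1, 0, 0, 0, 0, 1, 0, 0, 1, 0, 1, 2, 0, 0, 0, 0, 0, 0, 0, 1, 1]

π[0] = 0
j=1 s[j]='e': π[1]=0 (border '')
j=2 s[j]='d': π[2]=0 (border '')
j=3 s[j]='d': π[3]=0 (border '')
j=4 s[j]='e': π[4]=0 (border '')
j=5 s[j]='a': π[5]=0 (border '')
j=6 s[j]='d': π[6]=0 (border '')
j=7 s[j]='b': π[7]=0 (border '')
j=8 s[j]='e': π[8]=0 (border '')
j=9 s[j]='a': π[9]=0 (border '')
j=10 s[j]='b': π[10]=0 (border '')
j=11 s[j]='e': π[11]=0 (border '')
j=12 s[j]='c': π[12]=1 (border 'c')
j=13 s[j]='d': k: 1→0; π[13]=0 (border '')
j=14 s[j]='e': π[14]=0 (border '')
j=15 s[j]='d': π[15]=0 (border '')
j=16 s[j]='b': π[16]=0 (border '')
j=17 s[j]='c': π[17]=1 (border 'c')
j=18 s[j]='a': k: 1→0; π[18]=0 (border '')
j=19 s[j]='a': π[19]=0 (border '')
j=20 s[j]='c': π[20]=1 (border 'c')
j=21 s[j]='d': k: 1→0; π[21]=0 (border '')
j=22 s[j]='c': π[22]=1 (border 'c')
j=23 s[j]='e': π[23]=2 (border 'ce')
j=24 s[j]='a': k: 2→0; π[24]=0 (border '')
j=25 s[j]='a': π[25]=0 (border '')
j=26 s[j]='b': π[26]=0 (border '')
j=27 s[j]='d': π[27]=0 (border '')
j=28 s[j]='b': π[28]=0 (border '')
j=29 s[j]='e': π[29]=0 (border '')
j=30 s[j]='a': π[30]=0 (border '')
j=31 s[j]='c': π[31]=1 (border 'c')
j=32 s[j]='c': k: 1→0; π[32]=1 (border 'c')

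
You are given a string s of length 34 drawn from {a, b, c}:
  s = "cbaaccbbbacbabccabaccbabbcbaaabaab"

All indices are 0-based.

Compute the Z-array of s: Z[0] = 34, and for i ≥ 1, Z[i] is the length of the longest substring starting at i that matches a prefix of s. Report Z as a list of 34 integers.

Z[0]=34
i=1: fresh scan; Z[1]=0
i=2: fresh scan; Z[2]=0
i=3: fresh scan; Z[3]=0
i=4: fresh scan; Z[4]=1 grow→box=[4,5)
i=5: fresh scan; Z[5]=2 grow→box=[5,7)
i=6: min(r-i=1, Z[1]=0)=0; Z[6]=0
i=7: fresh scan; Z[7]=0
i=8: fresh scan; Z[8]=0
i=9: fresh scan; Z[9]=0
i=10: fresh scan; Z[10]=3 grow→box=[10,13)
i=11: min(r-i=2, Z[1]=0)=0; Z[11]=0
i=12: min(r-i=1, Z[2]=0)=0; Z[12]=0
i=13: fresh scan; Z[13]=0
i=14: fresh scan; Z[14]=1 grow→box=[14,15)
i=15: fresh scan; Z[15]=1 grow→box=[15,16)
i=16: fresh scan; Z[16]=0
i=17: fresh scan; Z[17]=0
i=18: fresh scan; Z[18]=0
i=19: fresh scan; Z[19]=1 grow→box=[19,20)
i=20: fresh scan; Z[20]=3 grow→box=[20,23)
i=21: min(r-i=2, Z[1]=0)=0; Z[21]=0
i=22: min(r-i=1, Z[2]=0)=0; Z[22]=0
i=23: fresh scan; Z[23]=0
i=24: fresh scan; Z[24]=0
i=25: fresh scan; Z[25]=4 grow→box=[25,29)
i=26: min(r-i=3, Z[1]=0)=0; Z[26]=0
i=27: min(r-i=2, Z[2]=0)=0; Z[27]=0
i=28: min(r-i=1, Z[3]=0)=0; Z[28]=0
i=29: fresh scan; Z[29]=0
i=30: fresh scan; Z[30]=0
i=31: fresh scan; Z[31]=0
i=32: fresh scan; Z[32]=0
i=33: fresh scan; Z[33]=0

[34, 0, 0, 0, 1, 2, 0, 0, 0, 0, 3, 0, 0, 0, 1, 1, 0, 0, 0, 1, 3, 0, 0, 0, 0, 4, 0, 0, 0, 0, 0, 0, 0, 0]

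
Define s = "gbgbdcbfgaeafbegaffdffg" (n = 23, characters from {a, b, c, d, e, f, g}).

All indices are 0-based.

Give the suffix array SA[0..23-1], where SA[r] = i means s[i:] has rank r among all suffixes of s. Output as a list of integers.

rank | idx | suffix
   0 |   9 | aeafbegaffdffg
   1 |  11 | afbegaffdffg
   2 |  16 | affdffg
   3 |   3 | bdcbfgaeafbegaffdffg
   4 |  13 | begaffdffg
   5 |   6 | bfgaeafbegaffdffg
   6 |   1 | bgbdcbfgaeafbegaffdffg
   7 |   5 | cbfgaeafbegaffdffg
   8 |   4 | dcbfgaeafbegaffdffg
   9 |  19 | dffg
  10 |  10 | eafbegaffdffg
  11 |  14 | egaffdffg
  12 |  12 | fbegaffdffg
  13 |  18 | fdffg
  14 |  17 | ffdffg
  15 |  20 | ffg
  16 |  21 | fg
  17 |   7 | fgaeafbegaffdffg
  18 |  22 | g
  19 |   8 | gaeafbegaffdffg
  20 |  15 | gaffdffg
  21 |   2 | gbdcbfgaeafbegaffdffg
  22 |   0 | gbgbdcbfgaeafbegaffdffg

[9, 11, 16, 3, 13, 6, 1, 5, 4, 19, 10, 14, 12, 18, 17, 20, 21, 7, 22, 8, 15, 2, 0]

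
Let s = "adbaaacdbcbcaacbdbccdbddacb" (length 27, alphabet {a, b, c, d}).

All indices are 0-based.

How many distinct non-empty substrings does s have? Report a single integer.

338

rank | idx | suffix
   0 |   3 | aaacdbcbcaacbdbccdbddacb
   1 |  12 | aacbdbccdbddacb
   2 |   4 | aacdbcbcaacbdbccdbddacb
   3 |  24 | acb
   4 |  13 | acbdbccdbddacb
   5 |   5 | acdbcbcaacbdbccdbddacb
   6 |   0 | adbaaacdbcbcaacbdbccdbddacb
   7 |  26 | b
   8 |   2 | baaacdbcbcaacbdbccdbddacb
   9 |  10 | bcaacbdbccdbddacb
  10 |   8 | bcbcaacbdbccdbddacb
  11 |  17 | bccdbddacb
  12 |  15 | bdbccdbddacb
  13 |  21 | bddacb
  14 |  11 | caacbdbccdbddacb
  15 |  25 | cb
  16 |   9 | cbcaacbdbccdbddacb
  17 |  14 | cbdbccdbddacb
  18 |  18 | ccdbddacb
  19 |   6 | cdbcbcaacbdbccdbddacb
  20 |  19 | cdbddacb
  21 |  23 | dacb
  22 |   1 | dbaaacdbcbcaacbdbccdbddacb
  23 |   7 | dbcbcaacbdbccdbddacb
  24 |  16 | dbccdbddacb
  25 |  20 | dbddacb
  26 |  22 | ddacb

SA = [3, 12, 4, 24, 13, 5, 0, 26, 2, 10, 8, 17, 15, 21, 11, 25, 9, 14, 18, 6, 19, 23, 1, 7, 16, 20, 22]
[i] adj suffixes → lcp
  [1] 3/12 → 2 ('aa')
  [2] 12/4 → 3 ('aac')
  [3] 4/24 → 1 ('a')
  [4] 24/13 → 3 ('acb')
  [5] 13/5 → 2 ('ac')
  [6] 5/0 → 1 ('a')
  [7] 0/26 → 0 ('')
  [8] 26/2 → 1 ('b')
  [9] 2/10 → 1 ('b')
  [10] 10/8 → 2 ('bc')
  [11] 8/17 → 2 ('bc')
  [12] 17/15 → 1 ('b')
  [13] 15/21 → 2 ('bd')
  [14] 21/11 → 0 ('')
  [15] 11/25 → 1 ('c')
  [16] 25/9 → 2 ('cb')
  [17] 9/14 → 2 ('cb')
  [18] 14/18 → 1 ('c')
  [19] 18/6 → 1 ('c')
  [20] 6/19 → 3 ('cdb')
  [21] 19/23 → 0 ('')
  [22] 23/1 → 1 ('d')
  [23] 1/7 → 2 ('db')
  [24] 7/16 → 3 ('dbc')
  [25] 16/20 → 2 ('db')
  [26] 20/22 → 1 ('d')

n(n+1)/2 = 27·28/2 = 378
Σ LCP = 0 + 2 + 3 + 1 + 3 + 2 + 1 + 0 + 1 + 1 + 2 + 2 + 1 + 2 + 0 + 1 + 2 + 2 + 1 + 1 + 3 + 0 + 1 + 2 + 3 + 2 + 1 = 40
distinct = 378 − 40 = 338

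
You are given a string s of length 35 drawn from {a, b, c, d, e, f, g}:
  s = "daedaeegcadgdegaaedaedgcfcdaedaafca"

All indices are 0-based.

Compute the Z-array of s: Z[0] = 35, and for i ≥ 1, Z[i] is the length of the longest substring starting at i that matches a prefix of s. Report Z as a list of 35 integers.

Z[0]=35
i=1: fresh scan; Z[1]=0
i=2: fresh scan; Z[2]=0
i=3: fresh scan; Z[3]=3 grow→box=[3,6)
i=4: min(r-i=2, Z[1]=0)=0; Z[4]=0
i=5: min(r-i=1, Z[2]=0)=0; Z[5]=0
i=6: fresh scan; Z[6]=0
i=7: fresh scan; Z[7]=0
i=8: fresh scan; Z[8]=0
i=9: fresh scan; Z[9]=0
i=10: fresh scan; Z[10]=1 grow→box=[10,11)
i=11: fresh scan; Z[11]=0
i=12: fresh scan; Z[12]=1 grow→box=[12,13)
i=13: fresh scan; Z[13]=0
i=14: fresh scan; Z[14]=0
i=15: fresh scan; Z[15]=0
i=16: fresh scan; Z[16]=0
i=17: fresh scan; Z[17]=0
i=18: fresh scan; Z[18]=4 grow→box=[18,22)
i=19: min(r-i=3, Z[1]=0)=0; Z[19]=0
i=20: min(r-i=2, Z[2]=0)=0; Z[20]=0
i=21: min(r-i=1, Z[3]=3)=1; Z[21]=1
i=22: fresh scan; Z[22]=0
i=23: fresh scan; Z[23]=0
i=24: fresh scan; Z[24]=0
i=25: fresh scan; Z[25]=0
i=26: fresh scan; Z[26]=5 grow→box=[26,31)
i=27: min(r-i=4, Z[1]=0)=0; Z[27]=0
i=28: min(r-i=3, Z[2]=0)=0; Z[28]=0
i=29: min(r-i=2, Z[3]=3)=2; Z[29]=2
i=30: min(r-i=1, Z[4]=0)=0; Z[30]=0
i=31: fresh scan; Z[31]=0
i=32: fresh scan; Z[32]=0
i=33: fresh scan; Z[33]=0
i=34: fresh scan; Z[34]=0

[35, 0, 0, 3, 0, 0, 0, 0, 0, 0, 1, 0, 1, 0, 0, 0, 0, 0, 4, 0, 0, 1, 0, 0, 0, 0, 5, 0, 0, 2, 0, 0, 0, 0, 0]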